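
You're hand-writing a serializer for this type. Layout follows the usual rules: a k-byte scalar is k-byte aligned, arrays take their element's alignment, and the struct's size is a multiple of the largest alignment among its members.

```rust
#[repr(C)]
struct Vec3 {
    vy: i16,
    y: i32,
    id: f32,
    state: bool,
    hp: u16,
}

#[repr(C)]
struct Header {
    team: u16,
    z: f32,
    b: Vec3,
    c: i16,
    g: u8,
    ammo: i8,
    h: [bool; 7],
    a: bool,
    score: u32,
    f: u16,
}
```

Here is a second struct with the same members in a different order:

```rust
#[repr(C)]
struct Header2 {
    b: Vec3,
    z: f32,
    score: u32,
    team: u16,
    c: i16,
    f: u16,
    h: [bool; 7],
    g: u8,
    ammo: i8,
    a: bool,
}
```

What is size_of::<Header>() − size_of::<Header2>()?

4

Vec3: 0..2  vy  (2B, 2-aligned); 2..4  -- padding (2B); 4..8  y  (4B, 4-aligned); 8..12  id  (4B, 4-aligned); 12..13  state  (1B, 1-aligned); 13..14  -- padding (1B); 14..16  hp  (2B, 2-aligned); sizeof = 16, alignof = 4
0..2  team  (2B, 2-aligned)
2..4  -- padding (2B)
4..8  z  (4B, 4-aligned)
8..24  b  (16B, 4-aligned)
24..26  c  (2B, 2-aligned)
26..27  g  (1B, 1-aligned)
27..28  ammo  (1B, 1-aligned)
28..35  h  (7B, 1-aligned)
35..36  a  (1B, 1-aligned)
36..40  score  (4B, 4-aligned)
40..42  f  (2B, 2-aligned)
42..44  -- tail padding (2B)
sizeof = 44, alignof = 4
— Header2 —
0..16  b  (16B, 4-aligned)
16..20  z  (4B, 4-aligned)
20..24  score  (4B, 4-aligned)
24..26  team  (2B, 2-aligned)
26..28  c  (2B, 2-aligned)
28..30  f  (2B, 2-aligned)
30..37  h  (7B, 1-aligned)
37..38  g  (1B, 1-aligned)
38..39  ammo  (1B, 1-aligned)
39..40  a  (1B, 1-aligned)
sizeof = 40, alignof = 4
44 − 40 = 4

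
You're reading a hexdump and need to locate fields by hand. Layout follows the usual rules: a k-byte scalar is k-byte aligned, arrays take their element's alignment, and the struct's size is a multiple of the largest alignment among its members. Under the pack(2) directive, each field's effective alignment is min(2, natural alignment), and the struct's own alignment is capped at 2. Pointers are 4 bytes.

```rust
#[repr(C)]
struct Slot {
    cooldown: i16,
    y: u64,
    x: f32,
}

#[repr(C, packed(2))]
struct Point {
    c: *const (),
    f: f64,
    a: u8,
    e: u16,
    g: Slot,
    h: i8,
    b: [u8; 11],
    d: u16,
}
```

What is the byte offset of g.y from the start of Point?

24

Slot: 0..2  cooldown  (2B, 2-aligned); 2..8  -- padding (6B); 8..16  y  (8B, 8-aligned); 16..20  x  (4B, 4-aligned); 20..24  -- tail padding (4B); sizeof = 24, alignof = 8
0..4  c  (4B, 2-aligned)
4..12  f  (8B, 2-aligned)
12..13  a  (1B, 1-aligned)
13..14  -- padding (1B)
14..16  e  (2B, 2-aligned)
16..40  g  (24B, 2-aligned)
within Slot: y at 8
16 + 8 = 24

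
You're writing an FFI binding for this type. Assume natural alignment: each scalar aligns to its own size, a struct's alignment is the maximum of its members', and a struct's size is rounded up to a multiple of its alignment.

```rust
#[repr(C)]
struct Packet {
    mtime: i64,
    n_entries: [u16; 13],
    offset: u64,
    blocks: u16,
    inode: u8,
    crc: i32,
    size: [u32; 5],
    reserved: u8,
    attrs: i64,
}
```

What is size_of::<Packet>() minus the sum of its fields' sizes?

mtime at 0 (size 8, align 8) → ends 8
n_entries at 8 (size 26, align 2) → ends 34
pad 6 to align 8 for offset
offset at 40 (size 8, align 8) → ends 48
blocks at 48 (size 2, align 2) → ends 50
inode at 50 (size 1, align 1) → ends 51
pad 1 to align 4 for crc
crc at 52 (size 4, align 4) → ends 56
size at 56 (size 20, align 4) → ends 76
reserved at 76 (size 1, align 1) → ends 77
pad 3 to align 8 for attrs
attrs at 80 (size 8, align 8) → ends 88
total 88 bytes, alignment 8
data bytes 78, size 88 → padding 10

10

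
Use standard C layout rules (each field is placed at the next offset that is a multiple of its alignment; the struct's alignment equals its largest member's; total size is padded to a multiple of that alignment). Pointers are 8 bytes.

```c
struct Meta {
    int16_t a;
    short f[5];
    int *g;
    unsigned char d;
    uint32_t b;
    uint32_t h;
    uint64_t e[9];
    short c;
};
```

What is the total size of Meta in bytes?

@0: a [2B, align 2] → 2
@2: f [10B, align 2] → 12
+4 pad (align 8)
@16: g [8B, align 8] → 24
@24: d [1B, align 1] → 25
+3 pad (align 4)
@28: b [4B, align 4] → 32
@32: h [4B, align 4] → 36
+4 pad (align 8)
@40: e [72B, align 8] → 112
@112: c [2B, align 2] → 114
+6 tail pad (align 8)
size 120, align 8

120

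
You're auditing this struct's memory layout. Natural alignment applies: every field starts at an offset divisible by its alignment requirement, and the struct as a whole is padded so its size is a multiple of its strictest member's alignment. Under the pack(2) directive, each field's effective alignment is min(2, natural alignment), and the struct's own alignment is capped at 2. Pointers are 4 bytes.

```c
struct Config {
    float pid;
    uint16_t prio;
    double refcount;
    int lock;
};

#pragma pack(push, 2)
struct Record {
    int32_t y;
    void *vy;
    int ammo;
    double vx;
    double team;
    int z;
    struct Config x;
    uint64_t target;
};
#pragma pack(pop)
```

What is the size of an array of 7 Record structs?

Config: 0..4  pid  (4B, 4-aligned); 4..6  prio  (2B, 2-aligned); 6..8  -- padding (2B); 8..16  refcount  (8B, 8-aligned); 16..20  lock  (4B, 4-aligned); 20..24  -- tail padding (4B); sizeof = 24, alignof = 8
0..4  y  (4B, 2-aligned)
4..8  vy  (4B, 2-aligned)
8..12  ammo  (4B, 2-aligned)
12..20  vx  (8B, 2-aligned)
20..28  team  (8B, 2-aligned)
28..32  z  (4B, 2-aligned)
32..56  x  (24B, 2-aligned)
56..64  target  (8B, 2-aligned)
sizeof = 64, alignof = 2
array of 7: 7 × 64 = 448

448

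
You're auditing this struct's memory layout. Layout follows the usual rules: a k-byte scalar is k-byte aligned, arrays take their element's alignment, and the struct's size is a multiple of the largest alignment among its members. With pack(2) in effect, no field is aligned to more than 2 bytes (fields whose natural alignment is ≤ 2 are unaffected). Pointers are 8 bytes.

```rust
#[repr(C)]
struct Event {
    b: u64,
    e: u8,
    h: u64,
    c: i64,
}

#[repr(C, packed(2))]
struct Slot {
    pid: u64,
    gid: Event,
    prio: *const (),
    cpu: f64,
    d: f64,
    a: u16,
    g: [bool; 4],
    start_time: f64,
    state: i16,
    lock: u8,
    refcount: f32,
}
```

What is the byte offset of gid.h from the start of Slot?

24

Event: b at 0 (size 8, align 8) → ends 8; e at 8 (size 1, align 1) → ends 9; pad 7 to align 8 for h; h at 16 (size 8, align 8) → ends 24; c at 24 (size 8, align 8) → ends 32; total 32 bytes, alignment 8
pid at 0 (size 8, align 2) → ends 8
gid at 8 (size 32, align 2) → ends 40
within Event: h at 16
8 + 16 = 24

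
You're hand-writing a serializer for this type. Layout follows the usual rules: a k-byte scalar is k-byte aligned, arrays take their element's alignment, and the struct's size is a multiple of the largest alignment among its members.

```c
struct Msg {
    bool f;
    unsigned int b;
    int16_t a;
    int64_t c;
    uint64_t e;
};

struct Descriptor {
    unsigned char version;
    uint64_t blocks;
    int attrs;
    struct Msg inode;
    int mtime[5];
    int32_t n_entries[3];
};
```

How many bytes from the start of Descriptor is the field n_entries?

76

Msg: f at 0 (size 1, align 1) → ends 1; pad 3 to align 4 for b; b at 4 (size 4, align 4) → ends 8; a at 8 (size 2, align 2) → ends 10; pad 6 to align 8 for c; c at 16 (size 8, align 8) → ends 24; e at 24 (size 8, align 8) → ends 32; total 32 bytes, alignment 8
version at 0 (size 1, align 1) → ends 1
pad 7 to align 8 for blocks
blocks at 8 (size 8, align 8) → ends 16
attrs at 16 (size 4, align 4) → ends 20
pad 4 to align 8 for inode
inode at 24 (size 32, align 8) → ends 56
mtime at 56 (size 20, align 4) → ends 76
n_entries at 76 (size 12, align 4) → ends 88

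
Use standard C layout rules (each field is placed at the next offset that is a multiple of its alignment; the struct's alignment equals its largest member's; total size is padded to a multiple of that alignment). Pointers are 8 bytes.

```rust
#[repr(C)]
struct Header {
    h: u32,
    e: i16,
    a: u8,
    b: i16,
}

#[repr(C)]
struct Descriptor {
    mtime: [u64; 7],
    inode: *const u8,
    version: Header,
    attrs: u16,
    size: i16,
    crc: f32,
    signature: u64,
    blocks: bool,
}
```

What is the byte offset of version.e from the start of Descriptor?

68

Header: h at 0 (size 4, align 4) → ends 4; e at 4 (size 2, align 2) → ends 6; a at 6 (size 1, align 1) → ends 7; pad 1 to align 2 for b; b at 8 (size 2, align 2) → ends 10; tail pad 2 to reach multiple of 4; total 12 bytes, alignment 4
mtime at 0 (size 56, align 8) → ends 56
inode at 56 (size 8, align 8) → ends 64
version at 64 (size 12, align 4) → ends 76
within Header: e at 4
64 + 4 = 68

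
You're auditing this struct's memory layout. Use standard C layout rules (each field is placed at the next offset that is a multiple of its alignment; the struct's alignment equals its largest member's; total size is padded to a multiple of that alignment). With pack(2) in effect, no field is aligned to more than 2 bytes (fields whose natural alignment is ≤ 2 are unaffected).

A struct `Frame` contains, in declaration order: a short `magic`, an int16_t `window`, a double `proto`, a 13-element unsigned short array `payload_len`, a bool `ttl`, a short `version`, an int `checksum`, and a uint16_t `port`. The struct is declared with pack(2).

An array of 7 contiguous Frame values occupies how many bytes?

0..2  magic  (2B, 2-aligned)
2..4  window  (2B, 2-aligned)
4..12  proto  (8B, 2-aligned)
12..38  payload_len  (26B, 2-aligned)
38..39  ttl  (1B, 1-aligned)
39..40  -- padding (1B)
40..42  version  (2B, 2-aligned)
42..46  checksum  (4B, 2-aligned)
46..48  port  (2B, 2-aligned)
sizeof = 48, alignof = 2
array of 7: 7 × 48 = 336

336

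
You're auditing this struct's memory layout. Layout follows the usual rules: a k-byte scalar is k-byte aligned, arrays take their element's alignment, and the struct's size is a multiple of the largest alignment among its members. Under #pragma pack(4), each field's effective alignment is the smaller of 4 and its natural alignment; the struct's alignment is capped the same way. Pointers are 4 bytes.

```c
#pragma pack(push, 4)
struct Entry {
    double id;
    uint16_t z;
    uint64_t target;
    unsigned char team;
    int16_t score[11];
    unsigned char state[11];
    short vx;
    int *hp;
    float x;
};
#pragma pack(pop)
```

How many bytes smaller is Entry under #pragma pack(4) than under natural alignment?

natural layout:
  @0: id [8B, align 8] → 8
  @8: z [2B, align 2] → 10
  +6 pad (align 8)
  @16: target [8B, align 8] → 24
  @24: team [1B, align 1] → 25
  +1 pad (align 2)
  @26: score [22B, align 2] → 48
  @48: state [11B, align 1] → 59
  +1 pad (align 2)
  @60: vx [2B, align 2] → 62
  +2 pad (align 4)
  @64: hp [4B, align 4] → 68
  @68: x [4B, align 4] → 72
  size 72, align 8
packed(4) layout:
  @0: id [8B, align 4] → 8
  @8: z [2B, align 2] → 10
  +2 pad (align 4)
  @12: target [8B, align 4] → 20
  @20: team [1B, align 1] → 21
  +1 pad (align 2)
  @22: score [22B, align 2] → 44
  @44: state [11B, align 1] → 55
  +1 pad (align 2)
  @56: vx [2B, align 2] → 58
  +2 pad (align 4)
  @60: hp [4B, align 4] → 64
  @64: x [4B, align 4] → 68
  size 68, align 4
72 − 68 = 4

4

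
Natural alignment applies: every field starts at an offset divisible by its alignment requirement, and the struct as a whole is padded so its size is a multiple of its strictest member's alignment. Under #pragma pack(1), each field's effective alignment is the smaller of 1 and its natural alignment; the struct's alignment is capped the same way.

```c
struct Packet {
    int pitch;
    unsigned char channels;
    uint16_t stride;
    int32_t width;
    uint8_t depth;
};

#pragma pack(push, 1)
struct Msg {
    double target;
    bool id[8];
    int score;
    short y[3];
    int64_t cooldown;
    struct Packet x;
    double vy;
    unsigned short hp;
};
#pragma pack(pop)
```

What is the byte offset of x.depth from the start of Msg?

Packet: 0..4  pitch  (4B, 4-aligned); 4..5  channels  (1B, 1-aligned); 5..6  -- padding (1B); 6..8  stride  (2B, 2-aligned); 8..12  width  (4B, 4-aligned); 12..13  depth  (1B, 1-aligned); 13..16  -- tail padding (3B); sizeof = 16, alignof = 4
0..8  target  (8B, 1-aligned)
8..16  id  (8B, 1-aligned)
16..20  score  (4B, 1-aligned)
20..26  y  (6B, 1-aligned)
26..34  cooldown  (8B, 1-aligned)
34..50  x  (16B, 1-aligned)
within Packet: depth at 12
34 + 12 = 46

46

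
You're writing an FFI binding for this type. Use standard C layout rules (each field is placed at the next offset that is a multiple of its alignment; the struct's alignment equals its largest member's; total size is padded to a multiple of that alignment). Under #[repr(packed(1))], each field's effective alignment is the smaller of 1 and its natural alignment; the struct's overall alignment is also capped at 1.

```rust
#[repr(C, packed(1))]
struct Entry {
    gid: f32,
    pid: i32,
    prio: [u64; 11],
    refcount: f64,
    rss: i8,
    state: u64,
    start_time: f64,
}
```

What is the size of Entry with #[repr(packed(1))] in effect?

121

@0: gid [4B, align 1] → 4
@4: pid [4B, align 1] → 8
@8: prio [88B, align 1] → 96
@96: refcount [8B, align 1] → 104
@104: rss [1B, align 1] → 105
@105: state [8B, align 1] → 113
@113: start_time [8B, align 1] → 121
size 121, align 1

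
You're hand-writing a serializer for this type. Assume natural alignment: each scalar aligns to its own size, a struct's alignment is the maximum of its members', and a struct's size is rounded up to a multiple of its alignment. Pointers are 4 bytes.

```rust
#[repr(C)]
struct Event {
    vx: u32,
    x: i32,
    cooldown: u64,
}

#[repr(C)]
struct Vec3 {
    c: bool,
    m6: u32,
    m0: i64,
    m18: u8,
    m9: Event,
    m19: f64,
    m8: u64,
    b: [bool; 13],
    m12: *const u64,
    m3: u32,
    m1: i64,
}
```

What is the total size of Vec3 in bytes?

88

Event: 0..4  vx  (4B, 4-aligned); 4..8  x  (4B, 4-aligned); 8..16  cooldown  (8B, 8-aligned); sizeof = 16, alignof = 8
0..1  c  (1B, 1-aligned)
1..4  -- padding (3B)
4..8  m6  (4B, 4-aligned)
8..16  m0  (8B, 8-aligned)
16..17  m18  (1B, 1-aligned)
17..24  -- padding (7B)
24..40  m9  (16B, 8-aligned)
40..48  m19  (8B, 8-aligned)
48..56  m8  (8B, 8-aligned)
56..69  b  (13B, 1-aligned)
69..72  -- padding (3B)
72..76  m12  (4B, 4-aligned)
76..80  m3  (4B, 4-aligned)
80..88  m1  (8B, 8-aligned)
sizeof = 88, alignof = 8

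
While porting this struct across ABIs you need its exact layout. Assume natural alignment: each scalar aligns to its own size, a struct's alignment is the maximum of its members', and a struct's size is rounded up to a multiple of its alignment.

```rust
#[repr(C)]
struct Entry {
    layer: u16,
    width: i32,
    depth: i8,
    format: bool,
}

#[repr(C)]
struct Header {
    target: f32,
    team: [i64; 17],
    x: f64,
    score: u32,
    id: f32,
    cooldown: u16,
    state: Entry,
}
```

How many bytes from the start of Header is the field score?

152

Entry: layer at 0 (size 2, align 2) → ends 2; pad 2 to align 4 for width; width at 4 (size 4, align 4) → ends 8; depth at 8 (size 1, align 1) → ends 9; format at 9 (size 1, align 1) → ends 10; tail pad 2 to reach multiple of 4; total 12 bytes, alignment 4
target at 0 (size 4, align 4) → ends 4
pad 4 to align 8 for team
team at 8 (size 136, align 8) → ends 144
x at 144 (size 8, align 8) → ends 152
score at 152 (size 4, align 4) → ends 156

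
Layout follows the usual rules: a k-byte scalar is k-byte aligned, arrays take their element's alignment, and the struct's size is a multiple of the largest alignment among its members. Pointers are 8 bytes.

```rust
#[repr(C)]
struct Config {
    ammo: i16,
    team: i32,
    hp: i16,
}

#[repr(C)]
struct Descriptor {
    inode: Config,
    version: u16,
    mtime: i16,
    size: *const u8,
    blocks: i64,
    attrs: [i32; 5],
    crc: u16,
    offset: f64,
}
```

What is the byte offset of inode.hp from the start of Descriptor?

Config: @0: ammo [2B, align 2] → 2; +2 pad (align 4); @4: team [4B, align 4] → 8; @8: hp [2B, align 2] → 10; +2 tail pad (align 4); size 12, align 4
@0: inode [12B, align 4] → 12
within Config: hp at 8
0 + 8 = 8

8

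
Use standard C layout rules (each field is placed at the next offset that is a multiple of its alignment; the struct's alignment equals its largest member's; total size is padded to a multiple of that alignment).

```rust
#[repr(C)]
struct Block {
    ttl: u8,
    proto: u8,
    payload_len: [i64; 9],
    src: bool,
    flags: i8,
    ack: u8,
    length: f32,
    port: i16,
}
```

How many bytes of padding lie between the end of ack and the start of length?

1

0..1  ttl  (1B, 1-aligned)
1..2  proto  (1B, 1-aligned)
2..8  -- padding (6B)
8..80  payload_len  (72B, 8-aligned)
80..81  src  (1B, 1-aligned)
81..82  flags  (1B, 1-aligned)
82..83  ack  (1B, 1-aligned)
83..84  -- padding (1B)
84..88  length  (4B, 4-aligned)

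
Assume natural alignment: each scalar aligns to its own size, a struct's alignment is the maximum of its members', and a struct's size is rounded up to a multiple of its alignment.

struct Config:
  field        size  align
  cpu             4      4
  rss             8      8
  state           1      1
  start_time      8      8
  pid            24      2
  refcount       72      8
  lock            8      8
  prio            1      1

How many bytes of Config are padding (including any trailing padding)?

@0: cpu [4B, align 4] → 4
+4 pad (align 8)
@8: rss [8B, align 8] → 16
@16: state [1B, align 1] → 17
+7 pad (align 8)
@24: start_time [8B, align 8] → 32
@32: pid [24B, align 2] → 56
@56: refcount [72B, align 8] → 128
@128: lock [8B, align 8] → 136
@136: prio [1B, align 1] → 137
+7 tail pad (align 8)
size 144, align 8
data bytes 126, size 144 → padding 18

18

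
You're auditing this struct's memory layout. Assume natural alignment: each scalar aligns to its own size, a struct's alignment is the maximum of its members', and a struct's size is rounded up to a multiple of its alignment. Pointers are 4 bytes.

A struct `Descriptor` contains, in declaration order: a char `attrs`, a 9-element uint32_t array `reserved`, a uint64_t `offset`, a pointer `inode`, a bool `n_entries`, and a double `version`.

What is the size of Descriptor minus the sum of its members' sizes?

6

@0: attrs [1B, align 1] → 1
+3 pad (align 4)
@4: reserved [36B, align 4] → 40
@40: offset [8B, align 8] → 48
@48: inode [4B, align 4] → 52
@52: n_entries [1B, align 1] → 53
+3 pad (align 8)
@56: version [8B, align 8] → 64
size 64, align 8
data bytes 58, size 64 → padding 6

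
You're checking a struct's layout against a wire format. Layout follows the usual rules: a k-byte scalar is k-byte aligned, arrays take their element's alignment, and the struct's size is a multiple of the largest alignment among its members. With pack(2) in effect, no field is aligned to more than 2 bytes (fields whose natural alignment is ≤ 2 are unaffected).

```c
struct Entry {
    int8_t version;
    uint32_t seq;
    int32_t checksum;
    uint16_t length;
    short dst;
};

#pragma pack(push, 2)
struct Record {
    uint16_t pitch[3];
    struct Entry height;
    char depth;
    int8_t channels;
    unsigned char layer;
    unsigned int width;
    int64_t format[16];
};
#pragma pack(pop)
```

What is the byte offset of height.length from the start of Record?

Entry: version at 0 (size 1, align 1) → ends 1; pad 3 to align 4 for seq; seq at 4 (size 4, align 4) → ends 8; checksum at 8 (size 4, align 4) → ends 12; length at 12 (size 2, align 2) → ends 14; dst at 14 (size 2, align 2) → ends 16; total 16 bytes, alignment 4
pitch at 0 (size 6, align 2) → ends 6
height at 6 (size 16, align 2) → ends 22
within Entry: length at 12
6 + 12 = 18

18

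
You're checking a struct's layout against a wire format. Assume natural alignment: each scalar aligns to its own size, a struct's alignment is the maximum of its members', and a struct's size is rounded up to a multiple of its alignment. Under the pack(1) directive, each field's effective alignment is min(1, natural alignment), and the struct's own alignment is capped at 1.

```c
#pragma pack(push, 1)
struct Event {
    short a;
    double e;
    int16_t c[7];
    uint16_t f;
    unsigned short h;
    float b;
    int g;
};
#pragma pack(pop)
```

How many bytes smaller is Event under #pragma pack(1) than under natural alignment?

natural layout:
  a at 0 (size 2, align 2) → ends 2
  pad 6 to align 8 for e
  e at 8 (size 8, align 8) → ends 16
  c at 16 (size 14, align 2) → ends 30
  f at 30 (size 2, align 2) → ends 32
  h at 32 (size 2, align 2) → ends 34
  pad 2 to align 4 for b
  b at 36 (size 4, align 4) → ends 40
  g at 40 (size 4, align 4) → ends 44
  tail pad 4 to reach multiple of 8
  total 48 bytes, alignment 8
packed(1) layout:
  a at 0 (size 2, align 1) → ends 2
  e at 2 (size 8, align 1) → ends 10
  c at 10 (size 14, align 1) → ends 24
  f at 24 (size 2, align 1) → ends 26
  h at 26 (size 2, align 1) → ends 28
  b at 28 (size 4, align 1) → ends 32
  g at 32 (size 4, align 1) → ends 36
  total 36 bytes, alignment 1
48 − 36 = 12

12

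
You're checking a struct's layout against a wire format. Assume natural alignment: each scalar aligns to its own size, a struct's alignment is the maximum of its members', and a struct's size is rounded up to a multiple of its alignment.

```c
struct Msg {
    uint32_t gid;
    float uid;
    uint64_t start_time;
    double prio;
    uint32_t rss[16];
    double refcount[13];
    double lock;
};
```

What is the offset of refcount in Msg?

88

gid at 0 (size 4, align 4) → ends 4
uid at 4 (size 4, align 4) → ends 8
start_time at 8 (size 8, align 8) → ends 16
prio at 16 (size 8, align 8) → ends 24
rss at 24 (size 64, align 4) → ends 88
refcount at 88 (size 104, align 8) → ends 192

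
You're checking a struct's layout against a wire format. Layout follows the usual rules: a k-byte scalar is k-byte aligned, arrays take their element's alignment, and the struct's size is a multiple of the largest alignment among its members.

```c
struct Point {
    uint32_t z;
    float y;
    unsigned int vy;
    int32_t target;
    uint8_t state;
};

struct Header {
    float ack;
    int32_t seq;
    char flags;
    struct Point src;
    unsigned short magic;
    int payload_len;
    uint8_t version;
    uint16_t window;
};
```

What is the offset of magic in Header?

32

Point: z at 0 (size 4, align 4) → ends 4; y at 4 (size 4, align 4) → ends 8; vy at 8 (size 4, align 4) → ends 12; target at 12 (size 4, align 4) → ends 16; state at 16 (size 1, align 1) → ends 17; tail pad 3 to reach multiple of 4; total 20 bytes, alignment 4
ack at 0 (size 4, align 4) → ends 4
seq at 4 (size 4, align 4) → ends 8
flags at 8 (size 1, align 1) → ends 9
pad 3 to align 4 for src
src at 12 (size 20, align 4) → ends 32
magic at 32 (size 2, align 2) → ends 34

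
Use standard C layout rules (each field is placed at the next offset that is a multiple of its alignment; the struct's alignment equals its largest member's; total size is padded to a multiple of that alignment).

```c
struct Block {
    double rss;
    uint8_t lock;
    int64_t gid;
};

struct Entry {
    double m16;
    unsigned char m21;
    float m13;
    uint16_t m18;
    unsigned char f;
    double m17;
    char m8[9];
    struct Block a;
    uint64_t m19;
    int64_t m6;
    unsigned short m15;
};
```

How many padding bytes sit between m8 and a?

Block: rss at 0 (size 8, align 8) → ends 8; lock at 8 (size 1, align 1) → ends 9; pad 7 to align 8 for gid; gid at 16 (size 8, align 8) → ends 24; total 24 bytes, alignment 8
m16 at 0 (size 8, align 8) → ends 8
m21 at 8 (size 1, align 1) → ends 9
pad 3 to align 4 for m13
m13 at 12 (size 4, align 4) → ends 16
m18 at 16 (size 2, align 2) → ends 18
f at 18 (size 1, align 1) → ends 19
pad 5 to align 8 for m17
m17 at 24 (size 8, align 8) → ends 32
m8 at 32 (size 9, align 1) → ends 41
pad 7 to align 8 for a
a at 48 (size 24, align 8) → ends 72

7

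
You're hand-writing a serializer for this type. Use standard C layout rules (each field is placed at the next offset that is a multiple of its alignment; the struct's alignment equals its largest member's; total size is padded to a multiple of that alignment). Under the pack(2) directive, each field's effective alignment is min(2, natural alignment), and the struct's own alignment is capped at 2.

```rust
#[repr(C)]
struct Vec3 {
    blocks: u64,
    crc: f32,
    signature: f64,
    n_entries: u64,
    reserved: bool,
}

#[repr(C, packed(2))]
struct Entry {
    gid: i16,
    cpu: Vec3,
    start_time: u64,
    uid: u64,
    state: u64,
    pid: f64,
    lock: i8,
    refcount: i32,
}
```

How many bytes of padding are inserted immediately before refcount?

1

Vec3: @0: blocks [8B, align 8] → 8; @8: crc [4B, align 4] → 12; +4 pad (align 8); @16: signature [8B, align 8] → 24; @24: n_entries [8B, align 8] → 32; @32: reserved [1B, align 1] → 33; +7 tail pad (align 8); size 40, align 8
@0: gid [2B, align 2] → 2
@2: cpu [40B, align 2] → 42
@42: start_time [8B, align 2] → 50
@50: uid [8B, align 2] → 58
@58: state [8B, align 2] → 66
@66: pid [8B, align 2] → 74
@74: lock [1B, align 1] → 75
+1 pad (align 2)
@76: refcount [4B, align 2] → 80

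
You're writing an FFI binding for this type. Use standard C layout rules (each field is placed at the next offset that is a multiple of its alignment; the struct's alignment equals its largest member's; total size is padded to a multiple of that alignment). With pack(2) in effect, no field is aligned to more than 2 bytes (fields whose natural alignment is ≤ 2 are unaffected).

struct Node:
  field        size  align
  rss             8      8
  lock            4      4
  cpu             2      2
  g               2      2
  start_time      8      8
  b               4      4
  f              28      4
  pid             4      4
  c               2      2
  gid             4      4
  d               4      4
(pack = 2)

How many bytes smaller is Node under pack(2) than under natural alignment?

natural layout:
  @0: rss [8B, align 8] → 8
  @8: lock [4B, align 4] → 12
  @12: cpu [2B, align 2] → 14
  @14: g [2B, align 2] → 16
  @16: start_time [8B, align 8] → 24
  @24: b [4B, align 4] → 28
  @28: f [28B, align 4] → 56
  @56: pid [4B, align 4] → 60
  @60: c [2B, align 2] → 62
  +2 pad (align 4)
  @64: gid [4B, align 4] → 68
  @68: d [4B, align 4] → 72
  size 72, align 8
packed(2) layout:
  @0: rss [8B, align 2] → 8
  @8: lock [4B, align 2] → 12
  @12: cpu [2B, align 2] → 14
  @14: g [2B, align 2] → 16
  @16: start_time [8B, align 2] → 24
  @24: b [4B, align 2] → 28
  @28: f [28B, align 2] → 56
  @56: pid [4B, align 2] → 60
  @60: c [2B, align 2] → 62
  @62: gid [4B, align 2] → 66
  @66: d [4B, align 2] → 70
  size 70, align 2
72 − 70 = 2

2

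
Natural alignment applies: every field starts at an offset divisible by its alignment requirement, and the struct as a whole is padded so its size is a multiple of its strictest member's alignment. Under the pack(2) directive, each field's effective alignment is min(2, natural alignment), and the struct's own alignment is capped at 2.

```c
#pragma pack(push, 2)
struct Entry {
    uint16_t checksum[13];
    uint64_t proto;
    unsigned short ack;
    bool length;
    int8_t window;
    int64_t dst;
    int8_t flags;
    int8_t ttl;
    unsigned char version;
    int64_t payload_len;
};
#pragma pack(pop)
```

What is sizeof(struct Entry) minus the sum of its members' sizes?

1

0..26  checksum  (26B, 2-aligned)
26..34  proto  (8B, 2-aligned)
34..36  ack  (2B, 2-aligned)
36..37  length  (1B, 1-aligned)
37..38  window  (1B, 1-aligned)
38..46  dst  (8B, 2-aligned)
46..47  flags  (1B, 1-aligned)
47..48  ttl  (1B, 1-aligned)
48..49  version  (1B, 1-aligned)
49..50  -- padding (1B)
50..58  payload_len  (8B, 2-aligned)
sizeof = 58, alignof = 2
data bytes 57, size 58 → padding 1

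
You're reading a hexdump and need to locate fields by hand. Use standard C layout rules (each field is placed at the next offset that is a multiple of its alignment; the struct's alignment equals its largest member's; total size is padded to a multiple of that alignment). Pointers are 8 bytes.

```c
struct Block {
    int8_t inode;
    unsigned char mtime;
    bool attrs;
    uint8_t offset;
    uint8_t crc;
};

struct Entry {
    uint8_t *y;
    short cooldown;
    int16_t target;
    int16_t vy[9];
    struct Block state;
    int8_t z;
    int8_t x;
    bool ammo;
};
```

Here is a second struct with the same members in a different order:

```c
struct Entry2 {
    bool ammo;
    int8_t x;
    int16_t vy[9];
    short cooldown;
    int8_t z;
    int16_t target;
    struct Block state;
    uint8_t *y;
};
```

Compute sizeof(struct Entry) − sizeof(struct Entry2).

0

Block: inode at 0 (size 1, align 1) → ends 1; mtime at 1 (size 1, align 1) → ends 2; attrs at 2 (size 1, align 1) → ends 3; offset at 3 (size 1, align 1) → ends 4; crc at 4 (size 1, align 1) → ends 5; total 5 bytes, alignment 1
y at 0 (size 8, align 8) → ends 8
cooldown at 8 (size 2, align 2) → ends 10
target at 10 (size 2, align 2) → ends 12
vy at 12 (size 18, align 2) → ends 30
state at 30 (size 5, align 1) → ends 35
z at 35 (size 1, align 1) → ends 36
x at 36 (size 1, align 1) → ends 37
ammo at 37 (size 1, align 1) → ends 38
tail pad 2 to reach multiple of 8
total 40 bytes, alignment 8
— Entry2 —
ammo at 0 (size 1, align 1) → ends 1
x at 1 (size 1, align 1) → ends 2
vy at 2 (size 18, align 2) → ends 20
cooldown at 20 (size 2, align 2) → ends 22
z at 22 (size 1, align 1) → ends 23
pad 1 to align 2 for target
target at 24 (size 2, align 2) → ends 26
state at 26 (size 5, align 1) → ends 31
pad 1 to align 8 for y
y at 32 (size 8, align 8) → ends 40
total 40 bytes, alignment 8
40 − 40 = 0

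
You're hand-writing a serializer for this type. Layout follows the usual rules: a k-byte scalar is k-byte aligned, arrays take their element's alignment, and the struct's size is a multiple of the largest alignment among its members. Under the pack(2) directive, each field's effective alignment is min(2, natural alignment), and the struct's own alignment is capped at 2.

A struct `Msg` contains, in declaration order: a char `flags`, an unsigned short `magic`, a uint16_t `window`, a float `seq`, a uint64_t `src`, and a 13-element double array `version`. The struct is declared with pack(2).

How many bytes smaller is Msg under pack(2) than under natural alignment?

natural layout:
  0..1  flags  (1B, 1-aligned)
  1..2  -- padding (1B)
  2..4  magic  (2B, 2-aligned)
  4..6  window  (2B, 2-aligned)
  6..8  -- padding (2B)
  8..12  seq  (4B, 4-aligned)
  12..16  -- padding (4B)
  16..24  src  (8B, 8-aligned)
  24..128  version  (104B, 8-aligned)
  sizeof = 128, alignof = 8
packed(2) layout:
  0..1  flags  (1B, 1-aligned)
  1..2  -- padding (1B)
  2..4  magic  (2B, 2-aligned)
  4..6  window  (2B, 2-aligned)
  6..10  seq  (4B, 2-aligned)
  10..18  src  (8B, 2-aligned)
  18..122  version  (104B, 2-aligned)
  sizeof = 122, alignof = 2
128 − 122 = 6

6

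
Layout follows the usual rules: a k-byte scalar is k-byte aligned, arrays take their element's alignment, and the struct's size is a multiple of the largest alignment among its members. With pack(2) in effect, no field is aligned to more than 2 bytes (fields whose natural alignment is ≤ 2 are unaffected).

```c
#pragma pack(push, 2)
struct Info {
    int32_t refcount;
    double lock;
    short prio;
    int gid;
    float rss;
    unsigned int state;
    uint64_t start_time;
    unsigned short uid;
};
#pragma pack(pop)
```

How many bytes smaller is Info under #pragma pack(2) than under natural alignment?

12

natural layout:
  0..4  refcount  (4B, 4-aligned)
  4..8  -- padding (4B)
  8..16  lock  (8B, 8-aligned)
  16..18  prio  (2B, 2-aligned)
  18..20  -- padding (2B)
  20..24  gid  (4B, 4-aligned)
  24..28  rss  (4B, 4-aligned)
  28..32  state  (4B, 4-aligned)
  32..40  start_time  (8B, 8-aligned)
  40..42  uid  (2B, 2-aligned)
  42..48  -- tail padding (6B)
  sizeof = 48, alignof = 8
packed(2) layout:
  0..4  refcount  (4B, 2-aligned)
  4..12  lock  (8B, 2-aligned)
  12..14  prio  (2B, 2-aligned)
  14..18  gid  (4B, 2-aligned)
  18..22  rss  (4B, 2-aligned)
  22..26  state  (4B, 2-aligned)
  26..34  start_time  (8B, 2-aligned)
  34..36  uid  (2B, 2-aligned)
  sizeof = 36, alignof = 2
48 − 36 = 12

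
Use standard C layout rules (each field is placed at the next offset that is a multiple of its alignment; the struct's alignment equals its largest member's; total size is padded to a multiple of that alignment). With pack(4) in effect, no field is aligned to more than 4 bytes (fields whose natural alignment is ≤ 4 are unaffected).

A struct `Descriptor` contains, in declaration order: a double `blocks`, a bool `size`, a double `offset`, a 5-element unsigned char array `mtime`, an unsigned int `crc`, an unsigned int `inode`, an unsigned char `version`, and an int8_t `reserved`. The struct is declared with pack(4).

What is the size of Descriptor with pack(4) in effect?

@0: blocks [8B, align 4] → 8
@8: size [1B, align 1] → 9
+3 pad (align 4)
@12: offset [8B, align 4] → 20
@20: mtime [5B, align 1] → 25
+3 pad (align 4)
@28: crc [4B, align 4] → 32
@32: inode [4B, align 4] → 36
@36: version [1B, align 1] → 37
@37: reserved [1B, align 1] → 38
+2 tail pad (align 4)
size 40, align 4

40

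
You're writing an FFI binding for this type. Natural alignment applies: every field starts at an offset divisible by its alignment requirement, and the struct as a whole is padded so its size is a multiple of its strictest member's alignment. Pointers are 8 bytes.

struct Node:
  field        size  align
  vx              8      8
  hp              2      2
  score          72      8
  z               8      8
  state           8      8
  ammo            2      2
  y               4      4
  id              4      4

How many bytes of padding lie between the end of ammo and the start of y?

0..8  vx  (8B, 8-aligned)
8..10  hp  (2B, 2-aligned)
10..16  -- padding (6B)
16..88  score  (72B, 8-aligned)
88..96  z  (8B, 8-aligned)
96..104  state  (8B, 8-aligned)
104..106  ammo  (2B, 2-aligned)
106..108  -- padding (2B)
108..112  y  (4B, 4-aligned)

2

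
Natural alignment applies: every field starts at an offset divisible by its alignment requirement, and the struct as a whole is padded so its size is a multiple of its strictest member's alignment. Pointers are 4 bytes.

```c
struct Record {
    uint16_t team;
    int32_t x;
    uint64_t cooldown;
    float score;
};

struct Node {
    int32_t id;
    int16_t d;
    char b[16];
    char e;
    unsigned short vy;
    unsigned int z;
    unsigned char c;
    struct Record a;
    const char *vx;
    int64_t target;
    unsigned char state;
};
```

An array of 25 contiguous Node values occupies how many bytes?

Record: @0: team [2B, align 2] → 2; +2 pad (align 4); @4: x [4B, align 4] → 8; @8: cooldown [8B, align 8] → 16; @16: score [4B, align 4] → 20; +4 tail pad (align 8); size 24, align 8
@0: id [4B, align 4] → 4
@4: d [2B, align 2] → 6
@6: b [16B, align 1] → 22
@22: e [1B, align 1] → 23
+1 pad (align 2)
@24: vy [2B, align 2] → 26
+2 pad (align 4)
@28: z [4B, align 4] → 32
@32: c [1B, align 1] → 33
+7 pad (align 8)
@40: a [24B, align 8] → 64
@64: vx [4B, align 4] → 68
+4 pad (align 8)
@72: target [8B, align 8] → 80
@80: state [1B, align 1] → 81
+7 tail pad (align 8)
size 88, align 8
array of 25: 25 × 88 = 2200

2200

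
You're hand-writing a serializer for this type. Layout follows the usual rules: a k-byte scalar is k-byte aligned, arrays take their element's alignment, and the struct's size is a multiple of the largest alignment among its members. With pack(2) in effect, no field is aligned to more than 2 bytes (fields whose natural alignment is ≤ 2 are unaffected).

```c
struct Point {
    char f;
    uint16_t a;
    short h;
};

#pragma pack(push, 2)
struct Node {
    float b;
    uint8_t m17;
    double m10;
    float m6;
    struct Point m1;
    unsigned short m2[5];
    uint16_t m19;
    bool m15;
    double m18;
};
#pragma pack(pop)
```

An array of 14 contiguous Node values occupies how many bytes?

Point: 0..1  f  (1B, 1-aligned); 1..2  -- padding (1B); 2..4  a  (2B, 2-aligned); 4..6  h  (2B, 2-aligned); sizeof = 6, alignof = 2
0..4  b  (4B, 2-aligned)
4..5  m17  (1B, 1-aligned)
5..6  -- padding (1B)
6..14  m10  (8B, 2-aligned)
14..18  m6  (4B, 2-aligned)
18..24  m1  (6B, 2-aligned)
24..34  m2  (10B, 2-aligned)
34..36  m19  (2B, 2-aligned)
36..37  m15  (1B, 1-aligned)
37..38  -- padding (1B)
38..46  m18  (8B, 2-aligned)
sizeof = 46, alignof = 2
array of 14: 14 × 46 = 644

644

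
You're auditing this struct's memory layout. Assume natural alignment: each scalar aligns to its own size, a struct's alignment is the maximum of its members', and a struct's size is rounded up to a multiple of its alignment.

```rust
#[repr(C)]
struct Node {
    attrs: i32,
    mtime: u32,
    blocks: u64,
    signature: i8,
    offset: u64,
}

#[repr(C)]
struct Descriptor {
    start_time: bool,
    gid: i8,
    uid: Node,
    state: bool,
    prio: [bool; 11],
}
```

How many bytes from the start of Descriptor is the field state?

40

Node: attrs at 0 (size 4, align 4) → ends 4; mtime at 4 (size 4, align 4) → ends 8; blocks at 8 (size 8, align 8) → ends 16; signature at 16 (size 1, align 1) → ends 17; pad 7 to align 8 for offset; offset at 24 (size 8, align 8) → ends 32; total 32 bytes, alignment 8
start_time at 0 (size 1, align 1) → ends 1
gid at 1 (size 1, align 1) → ends 2
pad 6 to align 8 for uid
uid at 8 (size 32, align 8) → ends 40
state at 40 (size 1, align 1) → ends 41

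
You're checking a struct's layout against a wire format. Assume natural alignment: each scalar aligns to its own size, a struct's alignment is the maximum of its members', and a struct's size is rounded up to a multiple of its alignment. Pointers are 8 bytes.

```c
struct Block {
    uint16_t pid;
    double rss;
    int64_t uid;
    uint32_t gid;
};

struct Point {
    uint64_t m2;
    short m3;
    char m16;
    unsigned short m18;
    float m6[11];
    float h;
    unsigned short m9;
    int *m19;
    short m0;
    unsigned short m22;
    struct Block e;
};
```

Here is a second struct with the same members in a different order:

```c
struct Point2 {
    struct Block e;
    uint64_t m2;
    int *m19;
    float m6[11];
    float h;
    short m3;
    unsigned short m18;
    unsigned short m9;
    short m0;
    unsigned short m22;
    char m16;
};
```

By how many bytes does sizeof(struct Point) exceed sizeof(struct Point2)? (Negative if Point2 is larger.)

Block: @0: pid [2B, align 2] → 2; +6 pad (align 8); @8: rss [8B, align 8] → 16; @16: uid [8B, align 8] → 24; @24: gid [4B, align 4] → 28; +4 tail pad (align 8); size 32, align 8
@0: m2 [8B, align 8] → 8
@8: m3 [2B, align 2] → 10
@10: m16 [1B, align 1] → 11
+1 pad (align 2)
@12: m18 [2B, align 2] → 14
+2 pad (align 4)
@16: m6 [44B, align 4] → 60
@60: h [4B, align 4] → 64
@64: m9 [2B, align 2] → 66
+6 pad (align 8)
@72: m19 [8B, align 8] → 80
@80: m0 [2B, align 2] → 82
@82: m22 [2B, align 2] → 84
+4 pad (align 8)
@88: e [32B, align 8] → 120
size 120, align 8
— Point2 —
@0: e [32B, align 8] → 32
@32: m2 [8B, align 8] → 40
@40: m19 [8B, align 8] → 48
@48: m6 [44B, align 4] → 92
@92: h [4B, align 4] → 96
@96: m3 [2B, align 2] → 98
@98: m18 [2B, align 2] → 100
@100: m9 [2B, align 2] → 102
@102: m0 [2B, align 2] → 104
@104: m22 [2B, align 2] → 106
@106: m16 [1B, align 1] → 107
+5 tail pad (align 8)
size 112, align 8
120 − 112 = 8

8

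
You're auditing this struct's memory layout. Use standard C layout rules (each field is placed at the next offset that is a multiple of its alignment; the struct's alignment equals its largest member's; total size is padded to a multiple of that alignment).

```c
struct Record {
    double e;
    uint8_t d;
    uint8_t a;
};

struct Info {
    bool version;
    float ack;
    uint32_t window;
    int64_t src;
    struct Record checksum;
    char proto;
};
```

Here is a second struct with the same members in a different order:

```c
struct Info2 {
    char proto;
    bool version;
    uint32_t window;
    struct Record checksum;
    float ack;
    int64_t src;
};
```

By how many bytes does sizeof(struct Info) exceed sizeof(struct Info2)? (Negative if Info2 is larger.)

Record: 0..8  e  (8B, 8-aligned); 8..9  d  (1B, 1-aligned); 9..10  a  (1B, 1-aligned); 10..16  -- tail padding (6B); sizeof = 16, alignof = 8
0..1  version  (1B, 1-aligned)
1..4  -- padding (3B)
4..8  ack  (4B, 4-aligned)
8..12  window  (4B, 4-aligned)
12..16  -- padding (4B)
16..24  src  (8B, 8-aligned)
24..40  checksum  (16B, 8-aligned)
40..41  proto  (1B, 1-aligned)
41..48  -- tail padding (7B)
sizeof = 48, alignof = 8
— Info2 —
0..1  proto  (1B, 1-aligned)
1..2  version  (1B, 1-aligned)
2..4  -- padding (2B)
4..8  window  (4B, 4-aligned)
8..24  checksum  (16B, 8-aligned)
24..28  ack  (4B, 4-aligned)
28..32  -- padding (4B)
32..40  src  (8B, 8-aligned)
sizeof = 40, alignof = 8
48 − 40 = 8

8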